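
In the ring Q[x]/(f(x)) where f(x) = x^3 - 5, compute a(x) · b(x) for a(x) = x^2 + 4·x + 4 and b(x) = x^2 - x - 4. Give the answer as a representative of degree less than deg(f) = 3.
First multiply in Q[x] without reducing: a · b = x^4 + 3·x^3 - 4·x^2 - 20·x - 16. Now divide by f(x) = x^3 - 5, eliminating the leading term at each step:
  leading term x^4: subtract (x)·f(x) = x^4 - 5·x, leaving 3·x^3 - 4·x^2 - 15·x - 16
  leading term 3·x^3: subtract (3)·f(x) = 3·x^3 - 15, leaving -4·x^2 - 15·x - 1
The degree is now < 3, so this is the remainder. Hence a · b ≡ -4·x^2 - 15·x - 1 in Q[x]/(f).

Final answer: a · b ≡ -4·x^2 - 15·x - 1 (mod f(x))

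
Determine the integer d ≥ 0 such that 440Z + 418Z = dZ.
(440, 418) = (22); d = 22

In the PID Z, (a, b) is generated by gcd(a, b). Compute gcd(440, 418) with the extended Euclidean algorithm, tracking rows (r, s, t) with s·440 + t·418 = r:
  row A: (440, 1, 0)   [1·440 + 0·418 = 440]
  row B: (418, 0, 1)   [0·440 + 1·418 = 418]
  440 = 1·418 + 22   → row C = row A − 1·row B = (22, 1, −1)   [check: 1·440 − 1·418 = 22]
  418 = 19·22 + 0   → remainder 0, stop. gcd = 22 (last nonzero row C).
So gcd(440, 418) = 22, with Bézout identity 1·440 − 1·418 = 22. Containment (⊇): the Bézout identity exhibits 22 as an element of (440, 418), giving (22) ⊆ (440, 418). Containment (⊆): since 22 | 440 and 22 | 418 (440 = 22·20, 418 = 22·19), every Z-linear combination of 440 and 418 is divisible by 22, so (440, 418) ⊆ (22). Therefore (440, 418) = (22), d = 22.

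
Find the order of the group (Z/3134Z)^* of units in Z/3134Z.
(Z/3134Z)^* consists of the classes a with gcd(a, 3134) = 1, so its order is φ(3134). φ is multiplicative, with φ(p^e) = p^e − p^(e−1). Factorise 3134 = 2 · 1567. Then
  φ(3134) = (2 − 1) · (1567 − 1) = 1 · 1566 = 1566.
Thus |(Z/3134Z)^*| = 1566.

Final answer: |(Z/3134Z)^*| = 1566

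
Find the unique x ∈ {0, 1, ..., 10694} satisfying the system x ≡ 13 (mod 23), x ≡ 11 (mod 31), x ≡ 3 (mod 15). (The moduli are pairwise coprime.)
x ≡ 1623 (mod 10695); the representative in [0, 10695) is 1623

The moduli 23, 31, 15 are pairwise coprime, so by the CRT there is a unique solution mod 23·31·15 = 10695.
Solve by successive substitution. Start with x ≡ 13 (mod 23).
  Combine with x ≡ 11 (mod 31): write x = 13 + 23·t and require 13 + 23·t ≡ 11 (mod 31), i.e. 23·t ≡ 11 − 13 ≡ 29 (mod 31). Since 23^(−1) ≡ 27 (mod 31), t ≡ 27·29 ≡ 8 (mod 31). So x ≡ 13 + 23·8 = 197 (mod 713).
  Combine with x ≡ 3 (mod 15): write x = 197 + 713·t and require 197 + 713·t ≡ 3 (mod 15), i.e. 713·t ≡ 3 − 197 ≡ 1 (mod 15). Since 713^(−1) ≡ 2 (mod 15) (713 ≡ 8 (mod 15)), t ≡ 2·1 ≡ 2 (mod 15). So x ≡ 197 + 713·2 = 1623 (mod 10695).
Unique solution in [0, 10695): x = 1623.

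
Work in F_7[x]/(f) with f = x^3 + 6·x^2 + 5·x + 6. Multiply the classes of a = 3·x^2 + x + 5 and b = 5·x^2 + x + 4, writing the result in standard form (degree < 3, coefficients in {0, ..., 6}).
a · b ≡ 1 (mod f(x))

Multiply as integer polynomials: a · b = 15·x^4 + 8·x^3 + 38·x^2 + 9·x + 20. Reducing coefficients mod 7: a · b ≡ x^4 + x^3 + 3·x^2 + 2·x + 6. Now divide by f(x) = x^3 + 6·x^2 + 5·x + 6 in F_7[x], eliminating the leading term at each step:
  leading term x^4: subtract (x)·f(x) = x^4 + 6·x^3 + 5·x^2 + 6·x, leaving 2·x^3 + 5·x^2 + 3·x + 6 (coefficients mod 7)
  leading term 2·x^3: subtract (2)·f(x) = 2·x^3 + 5·x^2 + 3·x + 5, leaving 1 (coefficients mod 7)
The degree is now < 3, so this is the remainder. Hence a · b ≡ 1 in F_7[x]/(f).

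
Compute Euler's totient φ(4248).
φ is multiplicative, with φ(p^e) = p^e − p^(e−1). Factorise 4248 = 2^3 · 3^2 · 59. Then
  φ(4248) = (2^3 − 2^2) · (3^2 − 3^1) · (59 − 1) = 4 · 6 · 58 = 1392.

Final answer: φ(4248) = 1392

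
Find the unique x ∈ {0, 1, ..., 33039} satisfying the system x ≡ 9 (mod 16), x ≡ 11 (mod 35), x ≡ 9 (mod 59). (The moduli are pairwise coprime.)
The moduli 16, 35, 59 are pairwise coprime, so by the CRT there is a unique solution mod 16·35·59 = 33040.
Solve by successive substitution. Start with x ≡ 9 (mod 16).
  Combine with x ≡ 11 (mod 35): write x = 9 + 16·t and require 9 + 16·t ≡ 11 (mod 35), i.e. 16·t ≡ 11 − 9 ≡ 2 (mod 35). Since 16^(−1) ≡ 11 (mod 35), t ≡ 11·2 ≡ 22 (mod 35). So x ≡ 9 + 16·22 = 361 (mod 560).
  Combine with x ≡ 9 (mod 59): write x = 361 + 560·t and require 361 + 560·t ≡ 9 (mod 59), i.e. 560·t ≡ 9 − 361 ≡ 2 (mod 59). Since 560^(−1) ≡ 57 (mod 59) (560 ≡ 29 (mod 59)), t ≡ 57·2 ≡ 55 (mod 59). So x ≡ 361 + 560·55 = 31161 (mod 33040).
Unique solution in [0, 33040): x = 31161.

Final answer: x ≡ 31161 (mod 33040); the representative in [0, 33040) is 31161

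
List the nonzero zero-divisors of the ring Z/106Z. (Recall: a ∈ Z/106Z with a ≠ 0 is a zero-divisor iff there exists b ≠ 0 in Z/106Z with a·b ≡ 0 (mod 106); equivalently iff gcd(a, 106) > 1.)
An element a ∈ Z/106Z (with a ≠ 0) is a zero-divisor iff gcd(a, 106) > 1 (because a is a unit precisely when gcd(a, n) = 1, and in Z/nZ every nonzero, non-unit element is a zero-divisor). Scan a = 1, ..., 105 and keep those with gcd(a, 106) > 1:
  gcd(2, 106) = 2, gcd(4, 106) = 2, gcd(6, 106) = 2, gcd(8, 106) = 2, gcd(10, 106) = 2, gcd(12, 106) = 2, gcd(14, 106) = 2, gcd(16, 106) = 2, gcd(18, 106) = 2, gcd(20, 106) = 2, gcd(22, 106) = 2, gcd(24, 106) = 2, gcd(26, 106) = 2, gcd(28, 106) = 2, gcd(30, 106) = 2, gcd(32, 106) = 2, gcd(34, 106) = 2, gcd(36, 106) = 2, gcd(38, 106) = 2, gcd(40, 106) = 2, gcd(42, 106) = 2, gcd(44, 106) = 2, gcd(46, 106) = 2, gcd(48, 106) = 2, gcd(50, 106) = 2, gcd(52, 106) = 2, gcd(53, 106) = 53, gcd(54, 106) = 2, gcd(56, 106) = 2, gcd(58, 106) = 2, gcd(60, 106) = 2, gcd(62, 106) = 2, gcd(64, 106) = 2, gcd(66, 106) = 2, gcd(68, 106) = 2, gcd(70, 106) = 2, gcd(72, 106) = 2, gcd(74, 106) = 2, gcd(76, 106) = 2, gcd(78, 106) = 2, gcd(80, 106) = 2, gcd(82, 106) = 2, gcd(84, 106) = 2, gcd(86, 106) = 2, gcd(88, 106) = 2, gcd(90, 106) = 2, gcd(92, 106) = 2, gcd(94, 106) = 2, gcd(96, 106) = 2, gcd(98, 106) = 2, gcd(100, 106) = 2, gcd(102, 106) = 2, gcd(104, 106) = 2.
All other a ∈ {1, ..., 105} have gcd(a, 106) = 1 and are units. So the nonzero zero-divisors are exactly the 53 values of a appearing in this scan.

Final answer: nonzero zero-divisors of Z/106Z = {2, 4, 6, 8, 10, 12, 14, 16, 18, 20, 22, 24, 26, 28, 30, 32, 34, 36, 38, 40, 42, 44, 46, 48, 50, 52, 53, 54, 56, 58, 60, 62, 64, 66, 68, 70, 72, 74, 76, 78, 80, 82, 84, 86, 88, 90, 92, 94, 96, 98, 100, 102, 104}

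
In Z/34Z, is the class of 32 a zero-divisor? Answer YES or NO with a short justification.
gcd(32, 34) = 2 > 1, so 32 is not a unit in Z/34Z. In Z/nZ every nonzero non-unit is a zero-divisor: explicitly, take b = 34/gcd = 17 ≠ 0 (mod 34); then 32·17 = 544 = 16·34, i.e. 32·17 ≡ 0 (mod 34). So 32 is a zero-divisor.

Final answer: YES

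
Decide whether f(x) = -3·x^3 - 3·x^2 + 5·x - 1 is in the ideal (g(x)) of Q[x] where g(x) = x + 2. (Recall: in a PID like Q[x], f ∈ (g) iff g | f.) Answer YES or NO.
In Q[x] the ideal (g) consists of all multiples of g, so f ∈ (g) iff g | f, i.e. iff the remainder of f on division by g is 0. Divide f by g (g is monic, so eliminate the leading term of the running remainder at each step):
  leading term -3·x^3: subtract (-3·x^2)·g(x) = -3·x^3 - 6·x^2, leaving 3·x^2 + 5·x - 1
  leading term 3·x^2: subtract (3·x)·g(x) = 3·x^2 + 6·x, leaving -x - 1
  leading term -x: subtract (-1)·g(x) = -x - 2, leaving 1
The remainder r(x) = 1 ≠ 0 (and deg r < deg g), so g ∤ f, i.e. f ∉ (g).

Final answer: NO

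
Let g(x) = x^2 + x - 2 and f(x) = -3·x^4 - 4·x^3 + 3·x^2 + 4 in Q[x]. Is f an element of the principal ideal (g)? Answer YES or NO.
YES

In Q[x] the ideal (g) consists of all multiples of g, so f ∈ (g) iff g | f, i.e. iff the remainder of f on division by g is 0. Divide f by g (g is monic, so eliminate the leading term of the running remainder at each step):
  leading term -3·x^4: subtract (-3·x^2)·g(x) = -3·x^4 - 3·x^3 + 6·x^2, leaving -x^3 - 3·x^2 + 4
  leading term -x^3: subtract (-x)·g(x) = -x^3 - x^2 + 2·x, leaving -2·x^2 - 2·x + 4
  leading term -2·x^2: subtract (-2)·g(x) = -2·x^2 - 2·x + 4, leaving 0
The remainder is 0, so f(x) = g(x) · h(x) with h(x) = -3·x^2 - x - 2. Hence g | f, i.e. f ∈ (g).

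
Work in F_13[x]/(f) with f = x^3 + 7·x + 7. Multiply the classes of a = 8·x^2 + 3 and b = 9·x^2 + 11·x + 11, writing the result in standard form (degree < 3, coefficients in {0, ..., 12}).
a · b ≡ x^2 + 5·x + 2 (mod f(x))

Multiply as integer polynomials: a · b = 72·x^4 + 88·x^3 + 115·x^2 + 33·x + 33. Reducing coefficients mod 13: a · b ≡ 7·x^4 + 10·x^3 + 11·x^2 + 7·x + 7. Now divide by f(x) = x^3 + 7·x + 7 in F_13[x], eliminating the leading term at each step:
  leading term 7·x^4: subtract (7·x)·f(x) = 7·x^4 + 10·x^2 + 10·x, leaving 10·x^3 + x^2 + 10·x + 7 (coefficients mod 13)
  leading term 10·x^3: subtract (10)·f(x) = 10·x^3 + 5·x + 5, leaving x^2 + 5·x + 2 (coefficients mod 13)
The degree is now < 3, so this is the remainder. Hence a · b ≡ x^2 + 5·x + 2 in F_13[x]/(f).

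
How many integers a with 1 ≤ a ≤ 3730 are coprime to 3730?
The number of a ∈ {1, ..., 3730} with gcd(a, 3730) = 1 is by definition Euler's totient φ(3730). φ is multiplicative, with φ(p^e) = p^e − p^(e−1). Factorise 3730 = 2 · 5 · 373. Then
  φ(3730) = (2 − 1) · (5 − 1) · (373 − 1) = 1 · 4 · 372 = 1488.
So there are 1488 such integers.

Final answer: 1488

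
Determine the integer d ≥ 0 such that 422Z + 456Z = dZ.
In the PID Z, (a, b) is generated by gcd(a, b). Compute gcd(456, 422) with the extended Euclidean algorithm, tracking rows (r, s, t) with s·456 + t·422 = r:
  row A: (456, 1, 0)   [1·456 + 0·422 = 456]
  row B: (422, 0, 1)   [0·456 + 1·422 = 422]
  456 = 1·422 + 34   → row C = row A − 1·row B = (34, 1, −1)   [check: 1·456 − 1·422 = 34]
  422 = 12·34 + 14   → row D = row B − 12·row C = (14, −12, 13)   [check: −12·456 + 13·422 = 14]
  34 = 2·14 + 6   → row E = row C − 2·row D = (6, 25, −27)   [check: 25·456 − 27·422 = 6]
  14 = 2·6 + 2   → row F = row D − 2·row E = (2, −62, 67)   [check: −62·456 + 67·422 = 2]
  6 = 3·2 + 0   → remainder 0, stop. gcd = 2 (last nonzero row F).
So gcd(422, 456) = 2, with Bézout identity −62·456 + 67·422 = 2. Containment (⊇): the Bézout identity exhibits 2 as an element of (422, 456), giving (2) ⊆ (422, 456). Containment (⊆): since 2 | 422 and 2 | 456 (422 = 2·211, 456 = 2·228), every Z-linear combination of 422 and 456 is divisible by 2, so (422, 456) ⊆ (2). Therefore (422, 456) = (2), d = 2.

Final answer: (422, 456) = (2); d = 2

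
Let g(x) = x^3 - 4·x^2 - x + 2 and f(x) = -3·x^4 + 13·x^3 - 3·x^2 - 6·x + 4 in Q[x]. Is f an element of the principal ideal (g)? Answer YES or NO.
In Q[x] the ideal (g) consists of all multiples of g, so f ∈ (g) iff g | f, i.e. iff the remainder of f on division by g is 0. Divide f by g (g is monic, so eliminate the leading term of the running remainder at each step):
  leading term -3·x^4: subtract (-3·x)·g(x) = -3·x^4 + 12·x^3 + 3·x^2 - 6·x, leaving x^3 - 6·x^2 + 4
  leading term x^3: subtract (1)·g(x) = x^3 - 4·x^2 - x + 2, leaving -2·x^2 + x + 2
The remainder r(x) = -2·x^2 + x + 2 ≠ 0 (and deg r < deg g), so g ∤ f, i.e. f ∉ (g).

Final answer: NO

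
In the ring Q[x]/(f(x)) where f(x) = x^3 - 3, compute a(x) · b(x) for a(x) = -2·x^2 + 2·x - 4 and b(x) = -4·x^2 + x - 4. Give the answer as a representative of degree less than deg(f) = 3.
First multiply in Q[x] without reducing: a · b = 8·x^4 - 10·x^3 + 26·x^2 - 12·x + 16. Now divide by f(x) = x^3 - 3, eliminating the leading term at each step:
  leading term 8·x^4: subtract (8·x)·f(x) = 8·x^4 - 24·x, leaving -10·x^3 + 26·x^2 + 12·x + 16
  leading term -10·x^3: subtract (-10)·f(x) = 30 - 10·x^3, leaving 26·x^2 + 12·x - 14
The degree is now < 3, so this is the remainder. Hence a · b ≡ 26·x^2 + 12·x - 14 in Q[x]/(f).

Final answer: a · b ≡ 26·x^2 + 12·x - 14 (mod f(x))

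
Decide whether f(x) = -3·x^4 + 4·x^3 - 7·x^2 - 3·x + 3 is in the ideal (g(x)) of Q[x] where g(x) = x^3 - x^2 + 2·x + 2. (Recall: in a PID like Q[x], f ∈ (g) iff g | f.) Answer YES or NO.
NO

In Q[x] the ideal (g) consists of all multiples of g, so f ∈ (g) iff g | f, i.e. iff the remainder of f on division by g is 0. Divide f by g (g is monic, so eliminate the leading term of the running remainder at each step):
  leading term -3·x^4: subtract (-3·x)·g(x) = -3·x^4 + 3·x^3 - 6·x^2 - 6·x, leaving x^3 - x^2 + 3·x + 3
  leading term x^3: subtract (1)·g(x) = x^3 - x^2 + 2·x + 2, leaving x + 1
The remainder r(x) = x + 1 ≠ 0 (and deg r < deg g), so g ∤ f, i.e. f ∉ (g).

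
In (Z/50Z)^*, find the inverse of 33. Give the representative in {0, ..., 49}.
33^(−1) ≡ 47 (mod 50)

Apply the extended Euclidean algorithm to (50, 33), tracking rows (r, s, t) with s·50 + t·33 = r. Each division r_prev = q·r_cur + r_new produces the new row as (previous row) − q·(current row):
  row A: (50, 1, 0)   [1·50 + 0·33 = 50]
  row B: (33, 0, 1)   [0·50 + 1·33 = 33]
  50 = 1·33 + 17   → row C = row A − 1·row B = (17, 1, −1)   [check: 1·50 − 1·33 = 17]
  33 = 1·17 + 16   → row D = row B − 1·row C = (16, −1, 2)   [check: −1·50 + 2·33 = 16]
  17 = 1·16 + 1   → row E = row C − 1·row D = (1, 2, −3)   [check: 2·50 − 3·33 = 1]
  16 = 16·1 + 0   → remainder 0, stop. gcd = 1 (last nonzero row E).
The gcd is 1, so 33 is invertible mod 50. The last nonzero row gives 2·50 − 3·33 = 1, so t = −3. So 33^(−1) ≡ −3 ≡ 47 (mod 50). Verify: 33 · 47 = 1551 ≡ 1 (mod 50). ✓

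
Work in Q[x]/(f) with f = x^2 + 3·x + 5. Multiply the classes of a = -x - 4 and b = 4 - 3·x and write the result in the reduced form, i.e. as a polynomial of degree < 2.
First multiply in Q[x] without reducing: a · b = 3·x^2 + 8·x - 16. Now divide by f(x) = x^2 + 3·x + 5, eliminating the leading term at each step:
  leading term 3·x^2: subtract (3)·f(x) = 3·x^2 + 9·x + 15, leaving -x - 31
The degree is now < 2, so this is the remainder. Hence a · b ≡ -x - 31 in Q[x]/(f).

Final answer: a · b ≡ -x - 31 (mod f(x))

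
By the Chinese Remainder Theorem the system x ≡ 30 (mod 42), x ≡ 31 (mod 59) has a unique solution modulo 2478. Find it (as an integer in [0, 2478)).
The moduli 42, 59 are pairwise coprime, so by the CRT there is a unique solution mod 42·59 = 2478.
Solve by successive substitution. Start with x ≡ 30 (mod 42).
  Combine with x ≡ 31 (mod 59): write x = 30 + 42·t and require 30 + 42·t ≡ 31 (mod 59), i.e. 42·t ≡ 31 − 30 ≡ 1 (mod 59). Since 42^(−1) ≡ 52 (mod 59), t ≡ 52·1 ≡ 52 (mod 59). So x ≡ 30 + 42·52 = 2214 (mod 2478).
Unique solution in [0, 2478): x = 2214.

Final answer: x ≡ 2214 (mod 2478); the representative in [0, 2478) is 2214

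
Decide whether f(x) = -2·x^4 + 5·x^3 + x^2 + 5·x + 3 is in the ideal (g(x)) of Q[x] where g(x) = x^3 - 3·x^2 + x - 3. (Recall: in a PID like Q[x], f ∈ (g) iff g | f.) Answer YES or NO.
YES

In Q[x] the ideal (g) consists of all multiples of g, so f ∈ (g) iff g | f, i.e. iff the remainder of f on division by g is 0. Divide f by g (g is monic, so eliminate the leading term of the running remainder at each step):
  leading term -2·x^4: subtract (-2·x)·g(x) = -2·x^4 + 6·x^3 - 2·x^2 + 6·x, leaving -x^3 + 3·x^2 - x + 3
  leading term -x^3: subtract (-1)·g(x) = -x^3 + 3·x^2 - x + 3, leaving 0
The remainder is 0, so f(x) = g(x) · h(x) with h(x) = -2·x - 1. Hence g | f, i.e. f ∈ (g).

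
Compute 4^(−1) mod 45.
4^(−1) ≡ 34 (mod 45)

Apply the extended Euclidean algorithm to (45, 4), tracking rows (r, s, t) with s·45 + t·4 = r. Each division r_prev = q·r_cur + r_new produces the new row as (previous row) − q·(current row):
  row A: (45, 1, 0)   [1·45 + 0·4 = 45]
  row B: (4, 0, 1)   [0·45 + 1·4 = 4]
  45 = 11·4 + 1   → row C = row A − 11·row B = (1, 1, −11)   [check: 1·45 − 11·4 = 1]
  4 = 4·1 + 0   → remainder 0, stop. gcd = 1 (last nonzero row C).
The gcd is 1, so 4 is invertible mod 45. The last nonzero row gives 1·45 − 11·4 = 1, so t = −11. So 4^(−1) ≡ −11 ≡ 34 (mod 45). Verify: 4 · 34 = 136 ≡ 1 (mod 45). ✓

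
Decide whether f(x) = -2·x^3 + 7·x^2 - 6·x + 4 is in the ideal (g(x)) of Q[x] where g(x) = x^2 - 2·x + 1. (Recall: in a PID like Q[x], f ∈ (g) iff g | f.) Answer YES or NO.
NO

In Q[x] the ideal (g) consists of all multiples of g, so f ∈ (g) iff g | f, i.e. iff the remainder of f on division by g is 0. Divide f by g (g is monic, so eliminate the leading term of the running remainder at each step):
  leading term -2·x^3: subtract (-2·x)·g(x) = -2·x^3 + 4·x^2 - 2·x, leaving 3·x^2 - 4·x + 4
  leading term 3·x^2: subtract (3)·g(x) = 3·x^2 - 6·x + 3, leaving 2·x + 1
The remainder r(x) = 2·x + 1 ≠ 0 (and deg r < deg g), so g ∤ f, i.e. f ∉ (g).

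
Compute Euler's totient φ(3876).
φ is multiplicative, with φ(p^e) = p^e − p^(e−1). Factorise 3876 = 2^2 · 3 · 17 · 19. Then
  φ(3876) = (2^2 − 2^1) · (3 − 1) · (17 − 1) · (19 − 1) = 2 · 2 · 16 · 18 = 1152.

Final answer: φ(3876) = 1152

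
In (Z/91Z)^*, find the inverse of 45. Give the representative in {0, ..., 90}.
45^(−1) ≡ 89 (mod 91)

Apply the extended Euclidean algorithm to (91, 45), tracking rows (r, s, t) with s·91 + t·45 = r. Each division r_prev = q·r_cur + r_new produces the new row as (previous row) − q·(current row):
  row A: (91, 1, 0)   [1·91 + 0·45 = 91]
  row B: (45, 0, 1)   [0·91 + 1·45 = 45]
  91 = 2·45 + 1   → row C = row A − 2·row B = (1, 1, −2)   [check: 1·91 − 2·45 = 1]
  45 = 45·1 + 0   → remainder 0, stop. gcd = 1 (last nonzero row C).
The gcd is 1, so 45 is invertible mod 91. The last nonzero row gives 1·91 − 2·45 = 1, so t = −2. So 45^(−1) ≡ −2 ≡ 89 (mod 91). Verify: 45 · 89 = 4005 ≡ 1 (mod 91). ✓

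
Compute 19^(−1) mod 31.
19^(−1) ≡ 18 (mod 31)

Apply the extended Euclidean algorithm to (31, 19), tracking rows (r, s, t) with s·31 + t·19 = r. Each division r_prev = q·r_cur + r_new produces the new row as (previous row) − q·(current row):
  row A: (31, 1, 0)   [1·31 + 0·19 = 31]
  row B: (19, 0, 1)   [0·31 + 1·19 = 19]
  31 = 1·19 + 12   → row C = row A − 1·row B = (12, 1, −1)   [check: 1·31 − 1·19 = 12]
  19 = 1·12 + 7   → row D = row B − 1·row C = (7, −1, 2)   [check: −1·31 + 2·19 = 7]
  12 = 1·7 + 5   → row E = row C − 1·row D = (5, 2, −3)   [check: 2·31 − 3·19 = 5]
  7 = 1·5 + 2   → row F = row D − 1·row E = (2, −3, 5)   [check: −3·31 + 5·19 = 2]
  5 = 2·2 + 1   → row G = row E − 2·row F = (1, 8, −13)   [check: 8·31 − 13·19 = 1]
  2 = 2·1 + 0   → remainder 0, stop. gcd = 1 (last nonzero row G).
The gcd is 1, so 19 is invertible mod 31. The last nonzero row gives 8·31 − 13·19 = 1, so t = −13. So 19^(−1) ≡ −13 ≡ 18 (mod 31). Verify: 19 · 18 = 342 ≡ 1 (mod 31). ✓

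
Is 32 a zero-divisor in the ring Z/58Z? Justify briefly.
gcd(32, 58) = 2 > 1, so 32 is not a unit in Z/58Z. In Z/nZ every nonzero non-unit is a zero-divisor: explicitly, take b = 58/gcd = 29 ≠ 0 (mod 58); then 32·29 = 928 = 16·58, i.e. 32·29 ≡ 0 (mod 58). So 32 is a zero-divisor.

Final answer: YES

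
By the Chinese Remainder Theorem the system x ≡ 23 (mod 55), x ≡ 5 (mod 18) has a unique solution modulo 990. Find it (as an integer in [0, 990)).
The moduli 55, 18 are pairwise coprime, so by the CRT there is a unique solution mod 55·18 = 990.
Solve by successive substitution. Start with x ≡ 23 (mod 55).
  Combine with x ≡ 5 (mod 18): write x = 23 + 55·t and require 23 + 55·t ≡ 5 (mod 18), i.e. 55·t ≡ 5 − 23 ≡ 0 (mod 18). Since 55^(−1) ≡ 1 (mod 18) (55 ≡ 1 (mod 18)), t ≡ 1·0 ≡ 0 (mod 18). So x ≡ 23 + 55·0 = 23 (mod 990).
Unique solution in [0, 990): x = 23.

Final answer: x ≡ 23 (mod 990); the representative in [0, 990) is 23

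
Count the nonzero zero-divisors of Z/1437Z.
Z/1437Z has 480 nonzero zero-divisors

In Z/1437Z each nonzero element is either a unit (gcd with 1437 is 1) or a zero-divisor (gcd > 1). The number of units is φ(1437): factorise 1437 = 3 · 479, so φ(1437) = (3 − 1) · (479 − 1) = 2 · 478 = 956. The nonzero elements number 1437 − 1 = 1436. Hence the nonzero zero-divisors number 1436 − 956 = 480.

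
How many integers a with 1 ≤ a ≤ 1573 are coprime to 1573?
1320

The number of a ∈ {1, ..., 1573} with gcd(a, 1573) = 1 is by definition Euler's totient φ(1573). φ is multiplicative, with φ(p^e) = p^e − p^(e−1). Factorise 1573 = 11^2 · 13. Then
  φ(1573) = (11^2 − 11^1) · (13 − 1) = 110 · 12 = 1320.
So there are 1320 such integers.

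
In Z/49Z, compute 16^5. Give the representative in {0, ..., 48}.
Use repeated squaring. Binary(5) = 101. Walk through the bits of the exponent 5 left-to-right: at each bit after the leading one, square the running value, then multiply by 16 if the bit is 1 (always reducing mod 49):
  bit 1 = 1 (leading): start with 16.
  bit 2 = 0: square 16^2 = 256 ≡ 11 (mod 49).
  bit 3 = 1: square 11^2 = 121 ≡ 23; bit is 1, so multiply 23·16 = 368 ≡ 25 (mod 49).
Final value: 16^5 ≡ 25 (mod 49).

Final answer: 25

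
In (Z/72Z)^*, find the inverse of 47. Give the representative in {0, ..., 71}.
Apply the extended Euclidean algorithm to (72, 47), tracking rows (r, s, t) with s·72 + t·47 = r. Each division r_prev = q·r_cur + r_new produces the new row as (previous row) − q·(current row):
  row A: (72, 1, 0)   [1·72 + 0·47 = 72]
  row B: (47, 0, 1)   [0·72 + 1·47 = 47]
  72 = 1·47 + 25   → row C = row A − 1·row B = (25, 1, −1)   [check: 1·72 − 1·47 = 25]
  47 = 1·25 + 22   → row D = row B − 1·row C = (22, −1, 2)   [check: −1·72 + 2·47 = 22]
  25 = 1·22 + 3   → row E = row C − 1·row D = (3, 2, −3)   [check: 2·72 − 3·47 = 3]
  22 = 7·3 + 1   → row F = row D − 7·row E = (1, −15, 23)   [check: −15·72 + 23·47 = 1]
  3 = 3·1 + 0   → remainder 0, stop. gcd = 1 (last nonzero row F).
The gcd is 1, so 47 is invertible mod 72. The last nonzero row gives −15·72 + 23·47 = 1, so t = 23. So 47^(−1) ≡ 23 (mod 72). Verify: 47 · 23 = 1081 ≡ 1 (mod 72). ✓

Final answer: 47^(−1) ≡ 23 (mod 72)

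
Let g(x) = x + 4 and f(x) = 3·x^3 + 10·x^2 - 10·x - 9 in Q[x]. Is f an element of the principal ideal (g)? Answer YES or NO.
NO

In Q[x] the ideal (g) consists of all multiples of g, so f ∈ (g) iff g | f, i.e. iff the remainder of f on division by g is 0. Divide f by g (g is monic, so eliminate the leading term of the running remainder at each step):
  leading term 3·x^3: subtract (3·x^2)·g(x) = 3·x^3 + 12·x^2, leaving -2·x^2 - 10·x - 9
  leading term -2·x^2: subtract (-2·x)·g(x) = -2·x^2 - 8·x, leaving -2·x - 9
  leading term -2·x: subtract (-2)·g(x) = -2·x - 8, leaving -1
The remainder r(x) = -1 ≠ 0 (and deg r < deg g), so g ∤ f, i.e. f ∉ (g).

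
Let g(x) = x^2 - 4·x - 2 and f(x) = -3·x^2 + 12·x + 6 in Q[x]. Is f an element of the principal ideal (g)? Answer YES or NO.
YES

In Q[x] the ideal (g) consists of all multiples of g, so f ∈ (g) iff g | f, i.e. iff the remainder of f on division by g is 0. Divide f by g (g is monic, so eliminate the leading term of the running remainder at each step):
  leading term -3·x^2: subtract (-3)·g(x) = -3·x^2 + 12·x + 6, leaving 0
The remainder is 0, so f(x) = g(x) · h(x) with h(x) = -3. Hence g | f, i.e. f ∈ (g).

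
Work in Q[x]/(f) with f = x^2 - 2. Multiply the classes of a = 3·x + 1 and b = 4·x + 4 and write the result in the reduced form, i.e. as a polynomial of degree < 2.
a · b ≡ 16·x + 28 (mod f(x))

First multiply in Q[x] without reducing: a · b = 12·x^2 + 16·x + 4. Now divide by f(x) = x^2 - 2, eliminating the leading term at each step:
  leading term 12·x^2: subtract (12)·f(x) = 12·x^2 - 24, leaving 16·x + 28
The degree is now < 2, so this is the remainder. Hence a · b ≡ 16·x + 28 in Q[x]/(f).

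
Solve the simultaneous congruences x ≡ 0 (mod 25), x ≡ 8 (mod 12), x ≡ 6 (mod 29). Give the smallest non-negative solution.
x ≡ 8300 (mod 8700); the representative in [0, 8700) is 8300

The moduli 25, 12, 29 are pairwise coprime, so by the CRT there is a unique solution mod 25·12·29 = 8700.
Solve by successive substitution. Start with x ≡ 0 (mod 25).
  Combine with x ≡ 8 (mod 12): write x = 25·t and require 25·t ≡ 8 (mod 12). Since 25^(−1) ≡ 1 (mod 12) (25 ≡ 1 (mod 12)), t ≡ 1·8 ≡ 8 (mod 12). So x ≡ 25·8 = 200 (mod 300).
  Combine with x ≡ 6 (mod 29): write x = 200 + 300·t and require 200 + 300·t ≡ 6 (mod 29), i.e. 300·t ≡ 6 − 200 ≡ 9 (mod 29). Since 300^(−1) ≡ 3 (mod 29) (300 ≡ 10 (mod 29)), t ≡ 3·9 ≡ 27 (mod 29). So x ≡ 200 + 300·27 = 8300 (mod 8700).
Unique solution in [0, 8700): x = 8300.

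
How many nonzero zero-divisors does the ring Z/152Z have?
Z/152Z has 79 nonzero zero-divisors

In Z/152Z each nonzero element is either a unit (gcd with 152 is 1) or a zero-divisor (gcd > 1). The number of units is φ(152): factorise 152 = 2^3 · 19, so φ(152) = (2^3 − 2^2) · (19 − 1) = 4 · 18 = 72. The nonzero elements number 152 − 1 = 151. Hence the nonzero zero-divisors number 151 − 72 = 79.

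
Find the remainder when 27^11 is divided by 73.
46

Use repeated squaring. Binary(11) = 1011. Walk through the bits of the exponent 11 left-to-right: at each bit after the leading one, square the running value, then multiply by 27 if the bit is 1 (always reducing mod 73):
  bit 1 = 1 (leading): start with 27.
  bit 2 = 0: square 27^2 = 729 ≡ 72 (mod 73).
  bit 3 = 1: square 72^2 = 5184 ≡ 1; bit is 1, so multiply 1·27 = 27 (mod 73).
  bit 4 = 1: square 27^2 = 729 ≡ 72; bit is 1, so multiply 72·27 = 1944 ≡ 46 (mod 73).
Final value: 27^11 ≡ 46 (mod 73).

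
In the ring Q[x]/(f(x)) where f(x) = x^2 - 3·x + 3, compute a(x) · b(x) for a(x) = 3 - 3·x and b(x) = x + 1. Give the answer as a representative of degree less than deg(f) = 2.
First multiply in Q[x] without reducing: a · b = 3 - 3·x^2. Now divide by f(x) = x^2 - 3·x + 3, eliminating the leading term at each step:
  leading term -3·x^2: subtract (-3)·f(x) = -3·x^2 + 9·x - 9, leaving 12 - 9·x
The degree is now < 2, so this is the remainder. Hence a · b ≡ 12 - 9·x in Q[x]/(f).

Final answer: a · b ≡ 12 - 9·x (mod f(x))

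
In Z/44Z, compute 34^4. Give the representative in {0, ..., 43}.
12

Use repeated squaring. Binary(4) = 100. Walk through the bits of the exponent 4 left-to-right: at each bit after the leading one, square the running value, then multiply by 34 if the bit is 1 (always reducing mod 44):
  bit 1 = 1 (leading): start with 34.
  bit 2 = 0: square 34^2 = 1156 ≡ 12 (mod 44).
  bit 3 = 0: square 12^2 = 144 ≡ 12 (mod 44).
Final value: 34^4 ≡ 12 (mod 44).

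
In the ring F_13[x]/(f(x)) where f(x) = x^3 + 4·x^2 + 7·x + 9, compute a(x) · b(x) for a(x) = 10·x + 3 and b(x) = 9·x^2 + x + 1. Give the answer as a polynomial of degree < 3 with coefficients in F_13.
a · b ≡ 2·x^2 + 7·x + 12 (mod f(x))

Multiply as integer polynomials: a · b = 90·x^3 + 37·x^2 + 13·x + 3. Reducing coefficients mod 13: a · b ≡ 12·x^3 + 11·x^2 + 3. Now divide by f(x) = x^3 + 4·x^2 + 7·x + 9 in F_13[x], eliminating the leading term at each step:
  leading term 12·x^3: subtract (12)·f(x) = 12·x^3 + 9·x^2 + 6·x + 4, leaving 2·x^2 + 7·x + 12 (coefficients mod 13)
The degree is now < 3, so this is the remainder. Hence a · b ≡ 2·x^2 + 7·x + 12 in F_13[x]/(f).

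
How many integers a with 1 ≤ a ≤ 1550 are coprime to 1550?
The number of a ∈ {1, ..., 1550} with gcd(a, 1550) = 1 is by definition Euler's totient φ(1550). φ is multiplicative, with φ(p^e) = p^e − p^(e−1). Factorise 1550 = 2 · 5^2 · 31. Then
  φ(1550) = (2 − 1) · (5^2 − 5^1) · (31 − 1) = 1 · 20 · 30 = 600.
So there are 600 such integers.

Final answer: 600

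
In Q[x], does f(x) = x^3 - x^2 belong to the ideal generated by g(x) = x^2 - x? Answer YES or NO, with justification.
In Q[x] the ideal (g) consists of all multiples of g, so f ∈ (g) iff g | f, i.e. iff the remainder of f on division by g is 0. Divide f by g (g is monic, so eliminate the leading term of the running remainder at each step):
  leading term x^3: subtract (x)·g(x) = x^3 - x^2, leaving 0
The remainder is 0, so f(x) = g(x) · h(x) with h(x) = x. Hence g | f, i.e. f ∈ (g).

Final answer: YES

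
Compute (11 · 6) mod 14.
Both factors are already reduced mod 14. 11 · 6 = 66. Dividing by 14: 66 = 4·14 + 10. So (11 · 6) mod 14 = 10.

Final answer: 10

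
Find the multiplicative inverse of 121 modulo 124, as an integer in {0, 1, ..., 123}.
121^(−1) ≡ 41 (mod 124)

Apply the extended Euclidean algorithm to (124, 121), tracking rows (r, s, t) with s·124 + t·121 = r. Each division r_prev = q·r_cur + r_new produces the new row as (previous row) − q·(current row):
  row A: (124, 1, 0)   [1·124 + 0·121 = 124]
  row B: (121, 0, 1)   [0·124 + 1·121 = 121]
  124 = 1·121 + 3   → row C = row A − 1·row B = (3, 1, −1)   [check: 1·124 − 1·121 = 3]
  121 = 40·3 + 1   → row D = row B − 40·row C = (1, −40, 41)   [check: −40·124 + 41·121 = 1]
  3 = 3·1 + 0   → remainder 0, stop. gcd = 1 (last nonzero row D).
The gcd is 1, so 121 is invertible mod 124. The last nonzero row gives −40·124 + 41·121 = 1, so t = 41. So 121^(−1) ≡ 41 (mod 124). Verify: 121 · 41 = 4961 ≡ 1 (mod 124). ✓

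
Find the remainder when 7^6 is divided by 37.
26

Use repeated squaring. Binary(6) = 110. Walk through the bits of the exponent 6 left-to-right: at each bit after the leading one, square the running value, then multiply by 7 if the bit is 1 (always reducing mod 37):
  bit 1 = 1 (leading): start with 7.
  bit 2 = 1: square 7^2 = 49 ≡ 12; bit is 1, so multiply 12·7 = 84 ≡ 10 (mod 37).
  bit 3 = 0: square 10^2 = 100 ≡ 26 (mod 37).
Final value: 7^6 ≡ 26 (mod 37).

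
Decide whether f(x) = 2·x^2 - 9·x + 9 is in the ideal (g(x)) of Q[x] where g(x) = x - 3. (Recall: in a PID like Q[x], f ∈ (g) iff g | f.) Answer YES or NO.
In Q[x] the ideal (g) consists of all multiples of g, so f ∈ (g) iff g | f, i.e. iff the remainder of f on division by g is 0. Divide f by g (g is monic, so eliminate the leading term of the running remainder at each step):
  leading term 2·x^2: subtract (2·x)·g(x) = 2·x^2 - 6·x, leaving 9 - 3·x
  leading term -3·x: subtract (-3)·g(x) = 9 - 3·x, leaving 0
The remainder is 0, so f(x) = g(x) · h(x) with h(x) = 2·x - 3. Hence g | f, i.e. f ∈ (g).

Final answer: YES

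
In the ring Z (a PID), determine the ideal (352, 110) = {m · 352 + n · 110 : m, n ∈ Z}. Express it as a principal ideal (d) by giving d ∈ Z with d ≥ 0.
(352, 110) = (22); d = 22

In the PID Z, (a, b) is generated by gcd(a, b). Compute gcd(352, 110) with the extended Euclidean algorithm, tracking rows (r, s, t) with s·352 + t·110 = r:
  row A: (352, 1, 0)   [1·352 + 0·110 = 352]
  row B: (110, 0, 1)   [0·352 + 1·110 = 110]
  352 = 3·110 + 22   → row C = row A − 3·row B = (22, 1, −3)   [check: 1·352 − 3·110 = 22]
  110 = 5·22 + 0   → remainder 0, stop. gcd = 22 (last nonzero row C).
So gcd(352, 110) = 22, with Bézout identity 1·352 − 3·110 = 22. Containment (⊇): the Bézout identity exhibits 22 as an element of (352, 110), giving (22) ⊆ (352, 110). Containment (⊆): since 22 | 352 and 22 | 110 (352 = 22·16, 110 = 22·5), every Z-linear combination of 352 and 110 is divisible by 22, so (352, 110) ⊆ (22). Therefore (352, 110) = (22), d = 22.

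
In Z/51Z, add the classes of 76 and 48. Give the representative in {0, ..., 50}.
Reduce the summands first: 76 ≡ 25 (mod 51), so 76 + 48 ≡ 25 + 48 (mod 51). 25 + 48 = 73; 73 = 1·51 + 22, so (76 + 48) mod 51 = 22.

Final answer: 22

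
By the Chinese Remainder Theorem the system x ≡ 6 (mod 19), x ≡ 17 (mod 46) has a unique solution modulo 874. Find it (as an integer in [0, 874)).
The moduli 19, 46 are pairwise coprime, so by the CRT there is a unique solution mod 19·46 = 874.
Solve by successive substitution. Start with x ≡ 6 (mod 19).
  Combine with x ≡ 17 (mod 46): write x = 6 + 19·t and require 6 + 19·t ≡ 17 (mod 46), i.e. 19·t ≡ 17 − 6 ≡ 11 (mod 46). Since 19^(−1) ≡ 17 (mod 46), t ≡ 17·11 ≡ 3 (mod 46). So x ≡ 6 + 19·3 = 63 (mod 874).
Unique solution in [0, 874): x = 63.

Final answer: x ≡ 63 (mod 874); the representative in [0, 874) is 63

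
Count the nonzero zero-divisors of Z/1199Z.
Z/1199Z has 118 nonzero zero-divisors

In Z/1199Z each nonzero element is either a unit (gcd with 1199 is 1) or a zero-divisor (gcd > 1). The number of units is φ(1199): factorise 1199 = 11 · 109, so φ(1199) = (11 − 1) · (109 − 1) = 10 · 108 = 1080. The nonzero elements number 1199 − 1 = 1198. Hence the nonzero zero-divisors number 1198 − 1080 = 118.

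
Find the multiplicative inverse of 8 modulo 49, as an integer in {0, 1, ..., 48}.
8^(−1) ≡ 43 (mod 49)

Apply the extended Euclidean algorithm to (49, 8), tracking rows (r, s, t) with s·49 + t·8 = r. Each division r_prev = q·r_cur + r_new produces the new row as (previous row) − q·(current row):
  row A: (49, 1, 0)   [1·49 + 0·8 = 49]
  row B: (8, 0, 1)   [0·49 + 1·8 = 8]
  49 = 6·8 + 1   → row C = row A − 6·row B = (1, 1, −6)   [check: 1·49 − 6·8 = 1]
  8 = 8·1 + 0   → remainder 0, stop. gcd = 1 (last nonzero row C).
The gcd is 1, so 8 is invertible mod 49. The last nonzero row gives 1·49 − 6·8 = 1, so t = −6. So 8^(−1) ≡ −6 ≡ 43 (mod 49). Verify: 8 · 43 = 344 ≡ 1 (mod 49). ✓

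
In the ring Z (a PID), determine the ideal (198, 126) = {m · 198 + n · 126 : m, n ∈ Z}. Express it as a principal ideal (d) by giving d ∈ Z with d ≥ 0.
In the PID Z, (a, b) is generated by gcd(a, b). Compute gcd(198, 126) with the extended Euclidean algorithm, tracking rows (r, s, t) with s·198 + t·126 = r:
  row A: (198, 1, 0)   [1·198 + 0·126 = 198]
  row B: (126, 0, 1)   [0·198 + 1·126 = 126]
  198 = 1·126 + 72   → row C = row A − 1·row B = (72, 1, −1)   [check: 1·198 − 1·126 = 72]
  126 = 1·72 + 54   → row D = row B − 1·row C = (54, −1, 2)   [check: −1·198 + 2·126 = 54]
  72 = 1·54 + 18   → row E = row C − 1·row D = (18, 2, −3)   [check: 2·198 − 3·126 = 18]
  54 = 3·18 + 0   → remainder 0, stop. gcd = 18 (last nonzero row E).
So gcd(198, 126) = 18, with Bézout identity 2·198 − 3·126 = 18. Containment (⊇): the Bézout identity exhibits 18 as an element of (198, 126), giving (18) ⊆ (198, 126). Containment (⊆): since 18 | 198 and 18 | 126 (198 = 18·11, 126 = 18·7), every Z-linear combination of 198 and 126 is divisible by 18, so (198, 126) ⊆ (18). Therefore (198, 126) = (18), d = 18.

Final answer: (198, 126) = (18); d = 18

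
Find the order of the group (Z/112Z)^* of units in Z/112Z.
|(Z/112Z)^*| = 48

(Z/112Z)^* consists of the classes a with gcd(a, 112) = 1, so its order is φ(112). φ is multiplicative, with φ(p^e) = p^e − p^(e−1). Factorise 112 = 2^4 · 7. Then
  φ(112) = (2^4 − 2^3) · (7 − 1) = 8 · 6 = 48.
Thus |(Z/112Z)^*| = 48.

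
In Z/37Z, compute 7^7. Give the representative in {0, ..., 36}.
34

Use repeated squaring. Binary(7) = 111. Walk through the bits of the exponent 7 left-to-right: at each bit after the leading one, square the running value, then multiply by 7 if the bit is 1 (always reducing mod 37):
  bit 1 = 1 (leading): start with 7.
  bit 2 = 1: square 7^2 = 49 ≡ 12; bit is 1, so multiply 12·7 = 84 ≡ 10 (mod 37).
  bit 3 = 1: square 10^2 = 100 ≡ 26; bit is 1, so multiply 26·7 = 182 ≡ 34 (mod 37).
Final value: 7^7 ≡ 34 (mod 37).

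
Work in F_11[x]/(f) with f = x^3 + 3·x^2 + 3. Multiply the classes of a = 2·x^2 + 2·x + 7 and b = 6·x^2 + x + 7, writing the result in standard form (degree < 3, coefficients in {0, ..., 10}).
a · b ≡ 3·x^2 + 7·x + 5 (mod f(x))

Multiply as integer polynomials: a · b = 12·x^4 + 14·x^3 + 58·x^2 + 21·x + 49. Reducing coefficients mod 11: a · b ≡ x^4 + 3·x^3 + 3·x^2 + 10·x + 5. Now divide by f(x) = x^3 + 3·x^2 + 3 in F_11[x], eliminating the leading term at each step:
  leading term x^4: subtract (x)·f(x) = x^4 + 3·x^3 + 3·x, leaving 3·x^2 + 7·x + 5 (coefficients mod 11)
The degree is now < 3, so this is the remainder. Hence a · b ≡ 3·x^2 + 7·x + 5 in F_11[x]/(f).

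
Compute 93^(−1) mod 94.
Apply the extended Euclidean algorithm to (94, 93), tracking rows (r, s, t) with s·94 + t·93 = r. Each division r_prev = q·r_cur + r_new produces the new row as (previous row) − q·(current row):
  row A: (94, 1, 0)   [1·94 + 0·93 = 94]
  row B: (93, 0, 1)   [0·94 + 1·93 = 93]
  94 = 1·93 + 1   → row C = row A − 1·row B = (1, 1, −1)   [check: 1·94 − 1·93 = 1]
  93 = 93·1 + 0   → remainder 0, stop. gcd = 1 (last nonzero row C).
The gcd is 1, so 93 is invertible mod 94. The last nonzero row gives 1·94 − 1·93 = 1, so t = −1. So 93^(−1) ≡ −1 ≡ 93 (mod 94). Verify: 93 · 93 = 8649 ≡ 1 (mod 94). ✓

Final answer: 93^(−1) ≡ 93 (mod 94)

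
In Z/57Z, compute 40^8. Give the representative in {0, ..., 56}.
28

Use repeated squaring. Binary(8) = 1000. Walk through the bits of the exponent 8 left-to-right: at each bit after the leading one, square the running value, then multiply by 40 if the bit is 1 (always reducing mod 57):
  bit 1 = 1 (leading): start with 40.
  bit 2 = 0: square 40^2 = 1600 ≡ 4 (mod 57).
  bit 3 = 0: square 4^2 = 16 (mod 57).
  bit 4 = 0: square 16^2 = 256 ≡ 28 (mod 57).
Final value: 40^8 ≡ 28 (mod 57).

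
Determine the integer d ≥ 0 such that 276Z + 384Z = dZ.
(276, 384) = (12); d = 12

In the PID Z, (a, b) is generated by gcd(a, b). Compute gcd(384, 276) with the extended Euclidean algorithm, tracking rows (r, s, t) with s·384 + t·276 = r:
  row A: (384, 1, 0)   [1·384 + 0·276 = 384]
  row B: (276, 0, 1)   [0·384 + 1·276 = 276]
  384 = 1·276 + 108   → row C = row A − 1·row B = (108, 1, −1)   [check: 1·384 − 1·276 = 108]
  276 = 2·108 + 60   → row D = row B − 2·row C = (60, −2, 3)   [check: −2·384 + 3·276 = 60]
  108 = 1·60 + 48   → row E = row C − 1·row D = (48, 3, −4)   [check: 3·384 − 4·276 = 48]
  60 = 1·48 + 12   → row F = row D − 1·row E = (12, −5, 7)   [check: −5·384 + 7·276 = 12]
  48 = 4·12 + 0   → remainder 0, stop. gcd = 12 (last nonzero row F).
So gcd(276, 384) = 12, with Bézout identity −5·384 + 7·276 = 12. Containment (⊇): the Bézout identity exhibits 12 as an element of (276, 384), giving (12) ⊆ (276, 384). Containment (⊆): since 12 | 276 and 12 | 384 (276 = 12·23, 384 = 12·32), every Z-linear combination of 276 and 384 is divisible by 12, so (276, 384) ⊆ (12). Therefore (276, 384) = (12), d = 12.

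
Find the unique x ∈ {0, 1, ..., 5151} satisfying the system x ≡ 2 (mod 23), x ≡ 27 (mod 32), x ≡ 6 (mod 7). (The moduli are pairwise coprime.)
x ≡ 1819 (mod 5152); the representative in [0, 5152) is 1819

The moduli 23, 32, 7 are pairwise coprime, so by the CRT there is a unique solution mod 23·32·7 = 5152.
Solve by successive substitution. Start with x ≡ 2 (mod 23).
  Combine with x ≡ 27 (mod 32): write x = 2 + 23·t and require 2 + 23·t ≡ 27 (mod 32), i.e. 23·t ≡ 27 − 2 ≡ 25 (mod 32). Since 23^(−1) ≡ 7 (mod 32), t ≡ 7·25 ≡ 15 (mod 32). So x ≡ 2 + 23·15 = 347 (mod 736).
  Combine with x ≡ 6 (mod 7): write x = 347 + 736·t and require 347 + 736·t ≡ 6 (mod 7), i.e. 736·t ≡ 6 − 347 ≡ 2 (mod 7). Since 736^(−1) ≡ 1 (mod 7) (736 ≡ 1 (mod 7)), t ≡ 1·2 ≡ 2 (mod 7). So x ≡ 347 + 736·2 = 1819 (mod 5152).
Unique solution in [0, 5152): x = 1819.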